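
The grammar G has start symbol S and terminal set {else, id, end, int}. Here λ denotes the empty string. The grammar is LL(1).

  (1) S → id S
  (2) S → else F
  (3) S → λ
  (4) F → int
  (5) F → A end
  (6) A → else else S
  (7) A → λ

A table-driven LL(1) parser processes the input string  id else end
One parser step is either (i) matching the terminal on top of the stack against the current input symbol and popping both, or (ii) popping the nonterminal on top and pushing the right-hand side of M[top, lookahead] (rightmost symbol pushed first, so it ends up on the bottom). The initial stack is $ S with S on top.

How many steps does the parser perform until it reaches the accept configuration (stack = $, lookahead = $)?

7

step 1: stack=$ S  input=id else end $  — expand S → id S
step 2: stack=$ S id  input=id else end $  — match id
step 3: stack=$ S  input=else end $  — expand S → else F
step 4: stack=$ F else  input=else end $  — match else
step 5: stack=$ F  input=end $  — expand F → A end
step 6: stack=$ end A  input=end $  — expand A → λ
step 7: stack=$ end  input=end $  — match end
Accept reached after 7 steps.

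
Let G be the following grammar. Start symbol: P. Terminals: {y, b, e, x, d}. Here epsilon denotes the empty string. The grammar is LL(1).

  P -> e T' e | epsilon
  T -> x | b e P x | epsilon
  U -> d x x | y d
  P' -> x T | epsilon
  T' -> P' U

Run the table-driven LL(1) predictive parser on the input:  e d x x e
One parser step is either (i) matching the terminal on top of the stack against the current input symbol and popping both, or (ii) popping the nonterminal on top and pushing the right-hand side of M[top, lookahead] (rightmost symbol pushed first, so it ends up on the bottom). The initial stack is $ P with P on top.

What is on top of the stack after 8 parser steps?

e

     Stack      Input        Action
  1  $ P        e d x x e $  expand P -> e T' e
  2  $ e T' e   e d x x e $  match e
  3  $ e T'     d x x e $    expand T' -> P' U
  4  $ e U P'   d x x e $    expand P' -> epsilon
  5  $ e U      d x x e $    expand U -> d x x
  6  $ e x x d  d x x e $    match d
  7  $ e x x    x x e $      match x
  8  $ e x      x e $        match x
Stack after step 8: $ e (top = e).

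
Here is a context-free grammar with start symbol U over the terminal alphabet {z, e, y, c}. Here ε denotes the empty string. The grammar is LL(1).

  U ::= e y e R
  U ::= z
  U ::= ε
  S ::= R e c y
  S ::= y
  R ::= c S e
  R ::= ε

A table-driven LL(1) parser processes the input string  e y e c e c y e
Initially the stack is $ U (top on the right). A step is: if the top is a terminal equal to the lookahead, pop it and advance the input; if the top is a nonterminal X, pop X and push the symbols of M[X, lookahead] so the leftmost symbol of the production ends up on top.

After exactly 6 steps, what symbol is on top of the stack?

step 1: stack=$ U  input=e y e c e c y e $  — expand U ::= e y e R
step 2: stack=$ R e y e  input=e y e c e c y e $  — match e
step 3: stack=$ R e y  input=y e c e c y e $  — match y
step 4: stack=$ R e  input=e c e c y e $  — match e
step 5: stack=$ R  input=c e c y e $  — expand R ::= c S e
step 6: stack=$ e S c  input=c e c y e $  — match c
Stack after step 6: $ e S (top = S).

S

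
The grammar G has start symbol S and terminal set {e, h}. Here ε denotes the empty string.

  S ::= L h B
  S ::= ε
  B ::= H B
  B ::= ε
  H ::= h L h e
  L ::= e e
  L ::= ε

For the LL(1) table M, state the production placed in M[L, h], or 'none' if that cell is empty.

L ::= ε

FIRST(H) = {h}
FIRST(L) = {ε, e}
FIRST(S) = {ε, e, h}  (via L h B)
FIRST(B) = {ε, h}  (via H B)
FOLLOW(S) includes $ since S is the start symbol.
FOLLOW(L): in S::=L h B, L is followed by h B with FIRST {h}; in H::=h L h e, L is followed by h e with FIRST {h}. Thus FOLLOW(L) = {h}.
For L ::= e e: FIRST(e e) = {e}, so it goes in M[L, t] for t ∈ {e}.
For L ::= ε: FIRST(ε) = {ε}, so it goes in M[L, t] for t ∈ {}; since ε ∈ FIRST, also for every t ∈ FOLLOW(L) = {h}.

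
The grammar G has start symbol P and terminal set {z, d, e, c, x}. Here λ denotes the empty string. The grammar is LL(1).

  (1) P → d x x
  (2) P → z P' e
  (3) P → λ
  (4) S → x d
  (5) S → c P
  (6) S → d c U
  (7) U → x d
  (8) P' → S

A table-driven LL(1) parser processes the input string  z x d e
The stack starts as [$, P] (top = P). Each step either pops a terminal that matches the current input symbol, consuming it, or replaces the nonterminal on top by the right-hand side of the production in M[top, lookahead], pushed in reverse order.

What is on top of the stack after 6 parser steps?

     Stack     Input      Action
  1  $ P       z x d e $  expand P → z P' e
  2  $ e P' z  z x d e $  match z
  3  $ e P'    x d e $    expand P' → S
  4  $ e S     x d e $    expand S → x d
  5  $ e d x   x d e $    match x
  6  $ e d     d e $      match d
Stack after step 6: $ e (top = e).

e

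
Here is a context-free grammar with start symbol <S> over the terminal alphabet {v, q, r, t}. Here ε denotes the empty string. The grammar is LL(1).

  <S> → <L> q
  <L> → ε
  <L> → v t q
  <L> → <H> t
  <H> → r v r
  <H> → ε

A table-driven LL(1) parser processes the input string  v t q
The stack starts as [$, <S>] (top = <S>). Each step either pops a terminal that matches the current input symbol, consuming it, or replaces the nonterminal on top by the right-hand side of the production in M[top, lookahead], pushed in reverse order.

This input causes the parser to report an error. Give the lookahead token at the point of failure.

$

step 1: stack=$ <S>  input=v t q $  — expand <S> → <L> q
step 2: stack=$ q <L>  input=v t q $  — expand <L> → v t q
step 3: stack=$ q q t v  input=v t q $  — match v
step 4: stack=$ q q t  input=t q $  — match t
step 5: stack=$ q q  input=q $  — match q
step 6: stack=$ q  input=$  — error: top is terminal q but lookahead is $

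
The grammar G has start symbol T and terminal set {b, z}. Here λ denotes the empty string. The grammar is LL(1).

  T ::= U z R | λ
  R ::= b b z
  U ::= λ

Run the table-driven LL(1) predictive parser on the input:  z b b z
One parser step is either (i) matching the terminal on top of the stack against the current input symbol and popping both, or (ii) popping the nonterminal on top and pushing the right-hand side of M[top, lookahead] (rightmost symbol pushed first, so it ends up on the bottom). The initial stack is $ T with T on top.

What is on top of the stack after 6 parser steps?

step 1: stack=$ T  input=z b b z $  — expand T ::= U z R
step 2: stack=$ R z U  input=z b b z $  — expand U ::= λ
step 3: stack=$ R z  input=z b b z $  — match z
step 4: stack=$ R  input=b b z $  — expand R ::= b b z
step 5: stack=$ z b b  input=b b z $  — match b
step 6: stack=$ z b  input=b z $  — match b
Stack after step 6: $ z (top = z).

z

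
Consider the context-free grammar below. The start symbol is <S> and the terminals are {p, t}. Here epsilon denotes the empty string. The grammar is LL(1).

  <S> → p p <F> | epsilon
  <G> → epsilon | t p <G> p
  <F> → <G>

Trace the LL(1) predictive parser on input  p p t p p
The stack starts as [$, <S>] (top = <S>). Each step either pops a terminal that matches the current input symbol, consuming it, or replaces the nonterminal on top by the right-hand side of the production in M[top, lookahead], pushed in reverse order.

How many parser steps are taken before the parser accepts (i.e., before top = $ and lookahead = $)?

step 1: stack=$ <S>  input=p p t p p $  — expand <S> → p p <F>
step 2: stack=$ <F> p p  input=p p t p p $  — match p
step 3: stack=$ <F> p  input=p t p p $  — match p
step 4: stack=$ <F>  input=t p p $  — expand <F> → <G>
step 5: stack=$ <G>  input=t p p $  — expand <G> → t p <G> p
step 6: stack=$ p <G> p t  input=t p p $  — match t
step 7: stack=$ p <G> p  input=p p $  — match p
step 8: stack=$ p <G>  input=p $  — expand <G> → epsilon
step 9: stack=$ p  input=p $  — match p
Accept reached after 9 steps.

9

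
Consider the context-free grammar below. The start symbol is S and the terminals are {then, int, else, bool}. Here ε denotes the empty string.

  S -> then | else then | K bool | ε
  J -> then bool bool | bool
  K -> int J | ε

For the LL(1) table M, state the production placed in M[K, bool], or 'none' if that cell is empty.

K -> ε

FIRST(J): from J->then bool bool we get {then}; from J->bool we get {bool}. So FIRST(J) = {bool, then}.
FIRST(K): from K->int J we get {int}; from K->ε we get {ε}. So FIRST(K) = {ε, int}.
FIRST(S): from S->then we get {then}; from S->else then we get {else}; from S->K bool we get {bool, int}; from S->ε we get {ε}. So FIRST(S) = {ε, bool, else, int, then}.
FOLLOW(S) includes $ since S is the start symbol.
FOLLOW(K): in S->K bool, K is followed by bool with FIRST {bool}. Thus FOLLOW(K) = {bool}.
For K -> int J: FIRST(int J) = {int}, so it goes in M[K, t] for t ∈ {int}.
For K -> ε: FIRST(ε) = {ε}, so it goes in M[K, t] for t ∈ {}; since ε ∈ FIRST, also for every t ∈ FOLLOW(K) = {bool}.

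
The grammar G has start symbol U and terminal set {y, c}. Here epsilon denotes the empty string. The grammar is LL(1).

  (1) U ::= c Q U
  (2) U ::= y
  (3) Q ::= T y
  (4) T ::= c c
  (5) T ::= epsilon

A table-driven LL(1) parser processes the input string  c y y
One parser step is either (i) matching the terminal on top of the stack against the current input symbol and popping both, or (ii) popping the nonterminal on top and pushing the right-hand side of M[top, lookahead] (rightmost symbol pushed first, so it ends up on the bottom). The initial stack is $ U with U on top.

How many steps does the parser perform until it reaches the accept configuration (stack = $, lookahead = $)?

     Stack    Input    Action
  1  $ U      c y y $  expand U ::= c Q U
  2  $ U Q c  c y y $  match c
  3  $ U Q    y y $    expand Q ::= T y
  4  $ U y T  y y $    expand T ::= epsilon
  5  $ U y    y y $    match y
  6  $ U      y $      expand U ::= y
  7  $ y      y $      match y
Accept reached after 7 steps.

7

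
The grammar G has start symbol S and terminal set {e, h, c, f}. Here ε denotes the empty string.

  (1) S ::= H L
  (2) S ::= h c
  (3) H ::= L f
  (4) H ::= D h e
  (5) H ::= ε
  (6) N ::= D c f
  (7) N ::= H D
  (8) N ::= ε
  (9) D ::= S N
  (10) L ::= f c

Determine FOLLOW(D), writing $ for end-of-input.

FIRST(L) = {f}
FIRST(S) = {f, h}  (via H L)
FIRST(D) = {f, h}  (via S N)
FIRST(H) = {ε, f, h}  (via L f, D h e)
FIRST(N) = {ε, f, h}  (via D c f, H D)
FOLLOW(S) includes $ since S is the start symbol.
FOLLOW(H): in S::=H L, H is followed by L with FIRST {f}; in N::=H D, H is followed by D with FIRST {f, h}. Thus FOLLOW(H) = {f, h}.
FOLLOW(S): in D::=S N, S is followed by N with FIRST {ε, f, h}; in D::=S N, the suffix after S is nullable, so FOLLOW(S) ⊇ FOLLOW(D) = {c, h}. Thus FOLLOW(S) = {$, c, f, h}.
FOLLOW(L): in S::=H L, the suffix after L is empty, so FOLLOW(L) ⊇ FOLLOW(S) = {$, c, f, h}; in H::=L f, L is followed by f with FIRST {f}. Thus FOLLOW(L) = {$, c, f, h}.
FOLLOW(N): in D::=S N, the suffix after N is empty, so FOLLOW(N) ⊇ FOLLOW(D) = {c, h}. Thus FOLLOW(N) = {c, h}.
FOLLOW(D): in H::=D h e, D is followed by h e with FIRST {h}; in N::=D c f, D is followed by c f with FIRST {c}; in N::=H D, the suffix after D is empty, so FOLLOW(D) ⊇ FOLLOW(N) = {c, h}. Thus FOLLOW(D) = {c, h}.

{c, h}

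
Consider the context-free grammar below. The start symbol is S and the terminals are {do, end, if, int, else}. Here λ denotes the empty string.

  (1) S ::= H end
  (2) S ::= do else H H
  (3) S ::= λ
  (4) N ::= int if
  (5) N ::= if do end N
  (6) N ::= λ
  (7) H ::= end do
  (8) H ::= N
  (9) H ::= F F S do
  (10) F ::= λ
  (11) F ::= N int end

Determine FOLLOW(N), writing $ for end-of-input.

FIRST(N) = {λ, if, int}
FIRST(F) = {λ, if, int}  (via N int end)
FIRST(S) = {λ, do, end, if, int}  (via H end)
FIRST(H) = {λ, do, end, if, int}  (via N, F F S do)
FOLLOW(S) includes $ since S is the start symbol.
FOLLOW(S): in H::=F F S do, S is followed by do with FIRST {do}. Thus FOLLOW(S) = {$, do}.
FOLLOW(H): in S::=H end, H is followed by end with FIRST {end}; in S::=do else H H (occurrence 1), H is followed by H with FIRST {λ, do, end, if, int}; in S::=do else H H (occurrence 1), the suffix after H is nullable, so FOLLOW(H) ⊇ FOLLOW(S) = {$, do}; in S::=do else H H (occurrence 2), the suffix after H is empty, so FOLLOW(H) ⊇ FOLLOW(S) = {$, do}. Thus FOLLOW(H) = {$, do, end, if, int}.
FOLLOW(N): in N::=if do end N, the suffix after N is empty (adds nothing new); in H::=N, the suffix after N is empty, so FOLLOW(N) ⊇ FOLLOW(H) = {$, do, end, if, int}; in F::=N int end, N is followed by int end with FIRST {int}. Thus FOLLOW(N) = {$, do, end, if, int}.
FOLLOW(F): in H::=F F S do (occurrence 1), F is followed by F S do with FIRST {do, end, if, int}; in H::=F F S do (occurrence 2), F is followed by S do with FIRST {do, end, if, int}. Thus FOLLOW(F) = {do, end, if, int}.

{$, do, end, if, int}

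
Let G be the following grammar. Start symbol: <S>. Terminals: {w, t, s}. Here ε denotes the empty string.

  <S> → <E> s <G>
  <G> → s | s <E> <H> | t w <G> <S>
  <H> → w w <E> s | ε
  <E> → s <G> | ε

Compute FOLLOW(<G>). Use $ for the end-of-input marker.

FIRST(<G>): from <G>→s we get {s}; from <G>→s <E> <H> we get {s}; from <G>→t w <G> <S> we get {t}. So FIRST(<G>) = {s, t}.
FIRST(<H>): from <H>→w w <E> s we get {w}; from <H>→ε we get {ε}. So FIRST(<H>) = {ε, w}.
FIRST(<E>): from <E>→s <G> we get {s}; from <E>→ε we get {ε}. So FIRST(<E>) = {ε, s}.
FIRST(<S>): from <S>→<E> s <G> we get {s}. So FIRST(<S>) = {s}.
FOLLOW(<S>) includes $ since <S> is the start symbol.
FOLLOW(<S>): in <G>→t w <G> <S>, the suffix after <S> is empty, so FOLLOW(<S>) ⊇ FOLLOW(<G>) = {$, s, w}. Thus FOLLOW(<S>) = {$, s, w}.
FOLLOW(<G>): in <S>→<E> s <G>, the suffix after <G> is empty, so FOLLOW(<G>) ⊇ FOLLOW(<S>) = {$, s, w}; in <G>→t w <G> <S>, <G> is followed by <S> with FIRST {s}; in <E>→s <G>, the suffix after <G> is empty, so FOLLOW(<G>) ⊇ FOLLOW(<E>) = {$, s, w}. Thus FOLLOW(<G>) = {$, s, w}.
FOLLOW(<H>): in <G>→s <E> <H>, the suffix after <H> is empty, so FOLLOW(<H>) ⊇ FOLLOW(<G>) = {$, s, w}. Thus FOLLOW(<H>) = {$, s, w}.
FOLLOW(<E>): in <S>→<E> s <G>, <E> is followed by s <G> with FIRST {s}; in <G>→s <E> <H>, <E> is followed by <H> with FIRST {ε, w}; in <G>→s <E> <H>, the suffix after <E> is nullable, so FOLLOW(<E>) ⊇ FOLLOW(<G>) = {$, s, w}; in <H>→w w <E> s, <E> is followed by s with FIRST {s}. Thus FOLLOW(<E>) = {$, s, w}.

{$, s, w}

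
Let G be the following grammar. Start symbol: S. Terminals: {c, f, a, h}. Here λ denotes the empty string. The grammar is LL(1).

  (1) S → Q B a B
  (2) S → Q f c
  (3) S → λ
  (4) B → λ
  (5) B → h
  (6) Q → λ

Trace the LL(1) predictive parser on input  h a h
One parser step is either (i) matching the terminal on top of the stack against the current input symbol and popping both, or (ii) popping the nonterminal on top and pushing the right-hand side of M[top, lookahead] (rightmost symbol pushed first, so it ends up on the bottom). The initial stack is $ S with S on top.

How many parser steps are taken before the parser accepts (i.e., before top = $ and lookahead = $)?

7

     Stack      Input    Action
  1  $ S        h a h $  expand S → Q B a B
  2  $ B a B Q  h a h $  expand Q → λ
  3  $ B a B    h a h $  expand B → h
  4  $ B a h    h a h $  match h
  5  $ B a      a h $    match a
  6  $ B        h $      expand B → h
  7  $ h        h $      match h
Accept reached after 7 steps.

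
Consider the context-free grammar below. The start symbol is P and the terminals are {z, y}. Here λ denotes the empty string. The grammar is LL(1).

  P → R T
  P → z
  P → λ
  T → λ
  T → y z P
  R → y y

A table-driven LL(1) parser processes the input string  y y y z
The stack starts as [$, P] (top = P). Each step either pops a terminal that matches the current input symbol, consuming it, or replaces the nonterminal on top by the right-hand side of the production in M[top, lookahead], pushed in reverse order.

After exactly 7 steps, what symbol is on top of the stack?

P

step 1: stack=$ P  input=y y y z $  — expand P → R T
step 2: stack=$ T R  input=y y y z $  — expand R → y y
step 3: stack=$ T y y  input=y y y z $  — match y
step 4: stack=$ T y  input=y y z $  — match y
step 5: stack=$ T  input=y z $  — expand T → y z P
step 6: stack=$ P z y  input=y z $  — match y
step 7: stack=$ P z  input=z $  — match z
Stack after step 7: $ P (top = P).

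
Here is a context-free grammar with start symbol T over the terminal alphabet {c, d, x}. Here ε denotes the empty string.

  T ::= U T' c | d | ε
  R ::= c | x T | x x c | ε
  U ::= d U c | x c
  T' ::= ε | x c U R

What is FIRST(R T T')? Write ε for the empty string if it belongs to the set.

FIRST(R) = {ε, c, x}
FIRST(U) = {d, x}
FIRST(T') = {ε, x}
FIRST(T) = {ε, d, x}  (via U T' c)
FIRST(R T T'): take FIRST of each symbol in turn, carrying on past any symbol whose FIRST contains ε; result {ε, c, d, x}.

{ε, c, d, x}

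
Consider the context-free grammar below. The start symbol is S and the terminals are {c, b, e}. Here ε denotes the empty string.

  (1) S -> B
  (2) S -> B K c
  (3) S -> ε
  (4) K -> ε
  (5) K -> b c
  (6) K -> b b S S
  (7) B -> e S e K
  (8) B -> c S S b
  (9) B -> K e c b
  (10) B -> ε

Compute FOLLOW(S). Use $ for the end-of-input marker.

{$, b, c, e}

FIRST(K) = {ε, b}
FIRST(B) = {ε, b, c, e}  (via K e c b)
FIRST(S) = {ε, b, c, e}  (via B, B K c)
FOLLOW(S) includes $ since S is the start symbol.
FOLLOW(S): in K->b b S S (occurrence 1), S is followed by S with FIRST {ε, b, c, e}; in K->b b S S (occurrence 1), the suffix after S is nullable, so FOLLOW(S) ⊇ FOLLOW(K) = {$, b, c, e}; in K->b b S S (occurrence 2), the suffix after S is empty, so FOLLOW(S) ⊇ FOLLOW(K) = {$, b, c, e}; in B->e S e K, S is followed by e K with FIRST {e}; in B->c S S b (occurrence 1), S is followed by S b with FIRST {b, c, e}; in B->c S S b (occurrence 2), S is followed by b with FIRST {b}. Thus FOLLOW(S) = {$, b, c, e}.
FOLLOW(B): in S->B, the suffix after B is empty, so FOLLOW(B) ⊇ FOLLOW(S) = {$, b, c, e}; in S->B K c, B is followed by K c with FIRST {b, c}. Thus FOLLOW(B) = {$, b, c, e}.
FOLLOW(K): in S->B K c, K is followed by c with FIRST {c}; in B->e S e K, the suffix after K is empty, so FOLLOW(K) ⊇ FOLLOW(B) = {$, b, c, e}; in B->K e c b, K is followed by e c b with FIRST {e}. Thus FOLLOW(K) = {$, b, c, e}.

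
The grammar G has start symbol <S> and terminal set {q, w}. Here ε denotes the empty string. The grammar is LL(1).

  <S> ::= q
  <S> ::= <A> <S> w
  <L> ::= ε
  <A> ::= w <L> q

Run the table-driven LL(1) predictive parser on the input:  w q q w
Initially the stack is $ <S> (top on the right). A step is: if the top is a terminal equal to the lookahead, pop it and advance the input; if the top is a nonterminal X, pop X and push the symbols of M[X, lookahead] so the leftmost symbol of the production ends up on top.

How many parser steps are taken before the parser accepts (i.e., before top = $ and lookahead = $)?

8

     Stack            Input      Action
  1  $ <S>            w q q w $  expand <S> ::= <A> <S> w
  2  $ w <S> <A>      w q q w $  expand <A> ::= w <L> q
  3  $ w <S> q <L> w  w q q w $  match w
  4  $ w <S> q <L>    q q w $    expand <L> ::= ε
  5  $ w <S> q        q q w $    match q
  6  $ w <S>          q w $      expand <S> ::= q
  7  $ w q            q w $      match q
  8  $ w              w $        match w
Accept reached after 8 steps.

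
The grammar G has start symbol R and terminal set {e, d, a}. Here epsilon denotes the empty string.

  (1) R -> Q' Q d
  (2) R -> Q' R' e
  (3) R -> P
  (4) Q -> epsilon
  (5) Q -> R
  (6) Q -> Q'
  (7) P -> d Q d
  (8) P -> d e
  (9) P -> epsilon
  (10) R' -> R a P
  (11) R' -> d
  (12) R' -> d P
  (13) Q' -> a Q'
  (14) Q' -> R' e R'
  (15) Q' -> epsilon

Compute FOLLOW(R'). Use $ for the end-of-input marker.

FIRST(P): from P->d Q d we get {d}; from P->d e we get {d}; from P->epsilon we get {epsilon}. So FIRST(P) = {epsilon, d}.
FIRST(R): from R->Q' Q d we get {a, d}; from R->Q' R' e we get {a, d}; from R->P we get {epsilon, d}. So FIRST(R) = {epsilon, a, d}.
FIRST(R'): from R'->R a P we get {a, d}; from R'->d we get {d}; from R'->d P we get {d}. So FIRST(R') = {a, d}.
FIRST(Q'): from Q'->a Q' we get {a}; from Q'->R' e R' we get {a, d}; from Q'->epsilon we get {epsilon}. So FIRST(Q') = {epsilon, a, d}.
FIRST(Q): from Q->epsilon we get {epsilon}; from Q->R we get {epsilon, a, d}; from Q->Q' we get {epsilon, a, d}. So FIRST(Q) = {epsilon, a, d}.
FOLLOW(R) includes $ since R is the start symbol.
FOLLOW(Q): in R->Q' Q d, Q is followed by d with FIRST {d}; in P->d Q d, Q is followed by d with FIRST {d}. Thus FOLLOW(Q) = {d}.
FOLLOW(R): in Q->R, the suffix after R is empty, so FOLLOW(R) ⊇ FOLLOW(Q) = {d}; in R'->R a P, R is followed by a P with FIRST {a}. Thus FOLLOW(R) = {$, a, d}.
FOLLOW(Q'): in R->Q' Q d, Q' is followed by Q d with FIRST {a, d}; in R->Q' R' e, Q' is followed by R' e with FIRST {a, d}; in Q->Q', the suffix after Q' is empty, so FOLLOW(Q') ⊇ FOLLOW(Q) = {d}; in Q'->a Q', the suffix after Q' is empty (adds nothing new). Thus FOLLOW(Q') = {a, d}.
FOLLOW(R'): in R->Q' R' e, R' is followed by e with FIRST {e}; in Q'->R' e R' (occurrence 1), R' is followed by e R' with FIRST {e}; in Q'->R' e R' (occurrence 2), the suffix after R' is empty, so FOLLOW(R') ⊇ FOLLOW(Q') = {a, d}. Thus FOLLOW(R') = {a, d, e}.
FOLLOW(P): in R->P, the suffix after P is empty, so FOLLOW(P) ⊇ FOLLOW(R) = {$, a, d}; in R'->R a P, the suffix after P is empty, so FOLLOW(P) ⊇ FOLLOW(R') = {a, d, e}; in R'->d P, the suffix after P is empty, so FOLLOW(P) ⊇ FOLLOW(R') = {a, d, e}. Thus FOLLOW(P) = {$, a, d, e}.

{a, d, e}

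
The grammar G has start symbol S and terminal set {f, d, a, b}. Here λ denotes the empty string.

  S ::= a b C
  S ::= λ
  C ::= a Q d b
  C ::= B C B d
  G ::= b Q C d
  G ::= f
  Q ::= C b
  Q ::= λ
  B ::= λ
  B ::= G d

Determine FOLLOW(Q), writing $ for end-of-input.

FIRST(S): from S::=a b C we get {a}; from S::=λ we get {λ}. So FIRST(S) = {λ, a}.
FIRST(G): from G::=b Q C d we get {b}; from G::=f we get {f}. So FIRST(G) = {b, f}.
FIRST(B): from B::=λ we get {λ}; from B::=G d we get {b, f}. So FIRST(B) = {λ, b, f}.
FIRST(C): from C::=a Q d b we get {a}; from C::=B C B d we get {a, b, f}. So FIRST(C) = {a, b, f}.
FIRST(Q): from Q::=C b we get {a, b, f}; from Q::=λ we get {λ}. So FIRST(Q) = {λ, a, b, f}.
FOLLOW(S) includes $ since S is the start symbol.
FOLLOW(S): S appears on no right-hand side. Thus FOLLOW(S) = {$}.
FOLLOW(C): in S::=a b C, the suffix after C is empty, so FOLLOW(C) ⊇ FOLLOW(S) = {$}; in C::=B C B d, C is followed by B d with FIRST {b, d, f}; in G::=b Q C d, C is followed by d with FIRST {d}; in Q::=C b, C is followed by b with FIRST {b}. Thus FOLLOW(C) = {$, b, d, f}.
FOLLOW(G): in B::=G d, G is followed by d with FIRST {d}. Thus FOLLOW(G) = {d}.
FOLLOW(Q): in C::=a Q d b, Q is followed by d b with FIRST {d}; in G::=b Q C d, Q is followed by C d with FIRST {a, b, f}. Thus FOLLOW(Q) = {a, b, d, f}.
FOLLOW(B): in C::=B C B d (occurrence 1), B is followed by C B d with FIRST {a, b, f}; in C::=B C B d (occurrence 2), B is followed by d with FIRST {d}. Thus FOLLOW(B) = {a, b, d, f}.

{a, b, d, f}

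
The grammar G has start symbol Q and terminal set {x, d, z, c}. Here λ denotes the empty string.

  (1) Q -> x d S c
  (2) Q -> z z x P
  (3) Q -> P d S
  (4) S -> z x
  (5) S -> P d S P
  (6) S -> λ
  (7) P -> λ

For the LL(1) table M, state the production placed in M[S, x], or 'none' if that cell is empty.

none

FIRST(P) = {λ}
FIRST(Q) = {d, x, z}  (via P d S)
FIRST(S) = {λ, d, z}  (via P d S P)
FOLLOW(Q) includes $ since Q is the start symbol.
FOLLOW(Q): Q appears on no right-hand side. Thus FOLLOW(Q) = {$}.
FOLLOW(S): in Q->x d S c, S is followed by c with FIRST {c}; in Q->P d S, the suffix after S is empty, so FOLLOW(S) ⊇ FOLLOW(Q) = {$}; in S->P d S P, S is followed by P with FIRST {λ}; in S->P d S P, the suffix after S is nullable (adds nothing new). Thus FOLLOW(S) = {$, c}.
For S -> z x: FIRST(z x) = {z}, so it goes in M[S, t] for t ∈ {z}.
For S -> P d S P: FIRST(P d S P) = {d}, so it goes in M[S, t] for t ∈ {d}.
For S -> λ: FIRST(λ) = {λ}, so it goes in M[S, t] for t ∈ {}; since λ ∈ FIRST, also for every t ∈ FOLLOW(S) = {$, c}.
None of these place a production in M[S, x].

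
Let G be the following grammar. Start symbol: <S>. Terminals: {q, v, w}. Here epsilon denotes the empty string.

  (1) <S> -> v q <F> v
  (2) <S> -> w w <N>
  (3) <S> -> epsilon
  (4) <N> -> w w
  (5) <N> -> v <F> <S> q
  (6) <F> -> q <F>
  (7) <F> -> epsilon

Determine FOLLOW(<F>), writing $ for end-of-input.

FIRST(<S>) = {epsilon, v, w}
FIRST(<N>) = {v, w}
FIRST(<F>) = {epsilon, q}
FOLLOW(<S>) includes $ since <S> is the start symbol.
FOLLOW(<S>): in <N>->v <F> <S> q, <S> is followed by q with FIRST {q}. Thus FOLLOW(<S>) = {$, q}.
FOLLOW(<N>): in <S>->w w <N>, the suffix after <N> is empty, so FOLLOW(<N>) ⊇ FOLLOW(<S>) = {$, q}. Thus FOLLOW(<N>) = {$, q}.
FOLLOW(<F>): in <S>->v q <F> v, <F> is followed by v with FIRST {v}; in <N>->v <F> <S> q, <F> is followed by <S> q with FIRST {q, v, w}; in <F>->q <F>, the suffix after <F> is empty (adds nothing new). Thus FOLLOW(<F>) = {q, v, w}.

{q, v, w}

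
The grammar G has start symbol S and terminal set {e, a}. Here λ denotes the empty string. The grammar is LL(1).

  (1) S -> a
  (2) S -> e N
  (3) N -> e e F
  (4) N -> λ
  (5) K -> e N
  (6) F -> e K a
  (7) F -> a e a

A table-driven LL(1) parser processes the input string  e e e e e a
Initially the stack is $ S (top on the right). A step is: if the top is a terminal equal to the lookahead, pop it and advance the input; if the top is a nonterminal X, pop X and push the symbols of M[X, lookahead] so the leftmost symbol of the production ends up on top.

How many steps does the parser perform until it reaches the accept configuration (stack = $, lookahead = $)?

11

step 1: stack=$ S  input=e e e e e a $  — expand S -> e N
step 2: stack=$ N e  input=e e e e e a $  — match e
step 3: stack=$ N  input=e e e e a $  — expand N -> e e F
step 4: stack=$ F e e  input=e e e e a $  — match e
step 5: stack=$ F e  input=e e e a $  — match e
step 6: stack=$ F  input=e e a $  — expand F -> e K a
step 7: stack=$ a K e  input=e e a $  — match e
step 8: stack=$ a K  input=e a $  — expand K -> e N
step 9: stack=$ a N e  input=e a $  — match e
step 10: stack=$ a N  input=a $  — expand N -> λ
step 11: stack=$ a  input=a $  — match a
Accept reached after 11 steps.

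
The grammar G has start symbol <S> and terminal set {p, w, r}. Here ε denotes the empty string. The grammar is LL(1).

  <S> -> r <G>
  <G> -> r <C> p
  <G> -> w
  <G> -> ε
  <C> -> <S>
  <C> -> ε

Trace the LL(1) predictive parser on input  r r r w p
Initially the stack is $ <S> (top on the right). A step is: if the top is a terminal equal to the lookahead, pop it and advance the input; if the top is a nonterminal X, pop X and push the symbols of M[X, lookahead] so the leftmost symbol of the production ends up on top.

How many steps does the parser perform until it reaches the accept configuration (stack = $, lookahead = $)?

10

step 1: stack=$ <S>  input=r r r w p $  — expand <S> -> r <G>
step 2: stack=$ <G> r  input=r r r w p $  — match r
step 3: stack=$ <G>  input=r r w p $  — expand <G> -> r <C> p
step 4: stack=$ p <C> r  input=r r w p $  — match r
step 5: stack=$ p <C>  input=r w p $  — expand <C> -> <S>
step 6: stack=$ p <S>  input=r w p $  — expand <S> -> r <G>
step 7: stack=$ p <G> r  input=r w p $  — match r
step 8: stack=$ p <G>  input=w p $  — expand <G> -> w
step 9: stack=$ p w  input=w p $  — match w
step 10: stack=$ p  input=p $  — match p
Accept reached after 10 steps.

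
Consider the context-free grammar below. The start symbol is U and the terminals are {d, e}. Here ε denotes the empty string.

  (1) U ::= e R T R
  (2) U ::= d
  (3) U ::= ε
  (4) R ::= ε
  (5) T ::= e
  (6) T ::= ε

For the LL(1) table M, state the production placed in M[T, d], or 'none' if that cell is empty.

none

FIRST(U) = {ε, d, e}
FIRST(R) = {ε}
FIRST(T) = {ε, e}
FOLLOW(U) includes $ since U is the start symbol.
FOLLOW(U): U appears on no right-hand side. Thus FOLLOW(U) = {$}.
FOLLOW(T): in U::=e R T R, T is followed by R with FIRST {ε}; in U::=e R T R, the suffix after T is nullable, so FOLLOW(T) ⊇ FOLLOW(U) = {$}. Thus FOLLOW(T) = {$}.
For T ::= e: FIRST(e) = {e}, so it goes in M[T, t] for t ∈ {e}.
For T ::= ε: FIRST(ε) = {ε}, so it goes in M[T, t] for t ∈ {}; since ε ∈ FIRST, also for every t ∈ FOLLOW(T) = {$}.
None of these place a production in M[T, d].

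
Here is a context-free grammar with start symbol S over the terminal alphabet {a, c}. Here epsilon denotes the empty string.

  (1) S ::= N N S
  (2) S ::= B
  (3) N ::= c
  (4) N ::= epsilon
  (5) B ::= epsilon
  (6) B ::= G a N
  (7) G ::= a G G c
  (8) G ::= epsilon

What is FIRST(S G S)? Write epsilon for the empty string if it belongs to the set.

{epsilon, a, c}

FIRST(N): from N::=c we get {c}; from N::=epsilon we get {epsilon}. So FIRST(N) = {epsilon, c}.
FIRST(G): from G::=a G G c we get {a}; from G::=epsilon we get {epsilon}. So FIRST(G) = {epsilon, a}.
FIRST(B): from B::=epsilon we get {epsilon}; from B::=G a N we get {a}. So FIRST(B) = {epsilon, a}.
FIRST(S): from S::=N N S we get {epsilon, a, c}; from S::=B we get {epsilon, a}. So FIRST(S) = {epsilon, a, c}.
FIRST(S G S): take FIRST of each symbol in turn, carrying on past any symbol whose FIRST contains epsilon; result {epsilon, a, c}.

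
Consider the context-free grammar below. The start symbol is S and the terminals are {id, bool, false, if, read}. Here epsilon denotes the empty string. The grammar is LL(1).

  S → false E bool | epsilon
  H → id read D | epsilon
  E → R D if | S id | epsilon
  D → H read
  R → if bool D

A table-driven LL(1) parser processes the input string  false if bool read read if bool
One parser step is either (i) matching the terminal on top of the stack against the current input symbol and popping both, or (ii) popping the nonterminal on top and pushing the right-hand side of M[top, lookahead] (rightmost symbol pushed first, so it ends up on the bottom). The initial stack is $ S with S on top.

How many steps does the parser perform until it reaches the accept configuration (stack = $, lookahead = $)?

14

      Stack                  Input                              Action
   1  $ S                    false if bool read read if bool $  expand S → false E bool
   2  $ bool E false         false if bool read read if bool $  match false
   3  $ bool E               if bool read read if bool $        expand E → R D if
   4  $ bool if D R          if bool read read if bool $        expand R → if bool D
   5  $ bool if D D bool if  if bool read read if bool $        match if
   6  $ bool if D D bool     bool read read if bool $           match bool
   7  $ bool if D D          read read if bool $                expand D → H read
   8  $ bool if D read H     read read if bool $                expand H → epsilon
   9  $ bool if D read       read read if bool $                match read
  10  $ bool if D            read if bool $                     expand D → H read
  11  $ bool if read H       read if bool $                     expand H → epsilon
  12  $ bool if read         read if bool $                     match read
  13  $ bool if              if bool $                          match if
  14  $ bool                 bool $                             match bool
Accept reached after 14 steps.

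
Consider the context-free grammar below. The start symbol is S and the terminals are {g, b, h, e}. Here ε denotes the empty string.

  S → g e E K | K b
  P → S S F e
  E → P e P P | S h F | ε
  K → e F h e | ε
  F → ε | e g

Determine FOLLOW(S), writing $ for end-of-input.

FIRST(K): from K→e F h e we get {e}; from K→ε we get {ε}. So FIRST(K) = {ε, e}.
FIRST(F): from F→ε we get {ε}; from F→e g we get {e}. So FIRST(F) = {ε, e}.
FIRST(S): from S→g e E K we get {g}; from S→K b we get {b, e}. So FIRST(S) = {b, e, g}.
FIRST(P): from P→S S F e we get {b, e, g}. So FIRST(P) = {b, e, g}.
FIRST(E): from E→P e P P we get {b, e, g}; from E→S h F we get {b, e, g}; from E→ε we get {ε}. So FIRST(E) = {ε, b, e, g}.
FOLLOW(S) includes $ since S is the start symbol.
FOLLOW(S): in P→S S F e (occurrence 1), S is followed by S F e with FIRST {b, e, g}; in P→S S F e (occurrence 2), S is followed by F e with FIRST {e}; in E→S h F, S is followed by h F with FIRST {h}. Thus FOLLOW(S) = {$, b, e, g, h}.
FOLLOW(E): in S→g e E K, E is followed by K with FIRST {ε, e}; in S→g e E K, the suffix after E is nullable, so FOLLOW(E) ⊇ FOLLOW(S) = {$, b, e, g, h}. Thus FOLLOW(E) = {$, b, e, g, h}.
FOLLOW(P): in E→P e P P (occurrence 1), P is followed by e P P with FIRST {e}; in E→P e P P (occurrence 2), P is followed by P with FIRST {b, e, g}; in E→P e P P (occurrence 3), the suffix after P is empty, so FOLLOW(P) ⊇ FOLLOW(E) = {$, b, e, g, h}. Thus FOLLOW(P) = {$, b, e, g, h}.
FOLLOW(K): in S→g e E K, the suffix after K is empty, so FOLLOW(K) ⊇ FOLLOW(S) = {$, b, e, g, h}; in S→K b, K is followed by b with FIRST {b}. Thus FOLLOW(K) = {$, b, e, g, h}.
FOLLOW(F): in P→S S F e, F is followed by e with FIRST {e}; in E→S h F, the suffix after F is empty, so FOLLOW(F) ⊇ FOLLOW(E) = {$, b, e, g, h}; in K→e F h e, F is followed by h e with FIRST {h}. Thus FOLLOW(F) = {$, b, e, g, h}.

{$, b, e, g, h}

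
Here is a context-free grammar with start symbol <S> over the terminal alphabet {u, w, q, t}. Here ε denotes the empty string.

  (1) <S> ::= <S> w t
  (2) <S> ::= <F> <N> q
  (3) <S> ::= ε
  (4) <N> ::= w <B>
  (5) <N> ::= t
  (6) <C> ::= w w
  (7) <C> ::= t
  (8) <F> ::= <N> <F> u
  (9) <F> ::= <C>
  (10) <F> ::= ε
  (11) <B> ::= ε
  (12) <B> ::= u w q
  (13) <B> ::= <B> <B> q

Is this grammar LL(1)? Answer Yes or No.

FIRST(<S>) = {ε, t, w}
FIRST(<N>) = {t, w}
FIRST(<C>) = {t, w}
FIRST(<F>) = {ε, t, w}
FIRST(<B>) = {ε, q, u}
FOLLOW(<S>) = {$, w}
FOLLOW(<N>) = {q, t, u, w}
FOLLOW(<C>) = {t, u, w}
FOLLOW(<F>) = {t, u, w}
FOLLOW(<B>) = {q, t, u, w}
Cell M[<B>, q] receives both <B> ::= ε and <B> ::= <B> <B> q — the grammar is not LL(1).

No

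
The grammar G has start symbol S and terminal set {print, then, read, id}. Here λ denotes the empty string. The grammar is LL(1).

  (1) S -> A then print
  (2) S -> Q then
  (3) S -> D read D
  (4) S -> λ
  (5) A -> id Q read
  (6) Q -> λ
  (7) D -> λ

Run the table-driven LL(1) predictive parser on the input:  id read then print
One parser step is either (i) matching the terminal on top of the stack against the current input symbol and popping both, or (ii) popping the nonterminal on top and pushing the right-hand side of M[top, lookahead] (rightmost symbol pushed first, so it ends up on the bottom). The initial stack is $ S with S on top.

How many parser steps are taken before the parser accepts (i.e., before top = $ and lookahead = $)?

     Stack                   Input                 Action
  1  $ S                     id read then print $  expand S -> A then print
  2  $ print then A          id read then print $  expand A -> id Q read
  3  $ print then read Q id  id read then print $  match id
  4  $ print then read Q     read then print $     expand Q -> λ
  5  $ print then read       read then print $     match read
  6  $ print then            then print $          match then
  7  $ print                 print $               match print
Accept reached after 7 steps.

7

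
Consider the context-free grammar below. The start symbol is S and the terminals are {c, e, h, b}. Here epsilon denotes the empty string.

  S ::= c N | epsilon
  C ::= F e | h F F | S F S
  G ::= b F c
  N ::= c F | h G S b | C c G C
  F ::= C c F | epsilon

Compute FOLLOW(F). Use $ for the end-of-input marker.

FIRST(S) = {epsilon, c}
FIRST(G) = {b}
FIRST(C) = {epsilon, c, e, h}  (via F e, S F S)
FIRST(N) = {c, e, h}  (via C c G C)
FIRST(F) = {epsilon, c, e, h}  (via C c F)
FOLLOW(S) includes $ since S is the start symbol.
FOLLOW(S): in C::=S F S (occurrence 1), S is followed by F S with FIRST {epsilon, c, e, h}; in C::=S F S (occurrence 1), the suffix after S is nullable, so FOLLOW(S) ⊇ FOLLOW(C) = {$, b, c, e, h}; in C::=S F S (occurrence 2), the suffix after S is empty, so FOLLOW(S) ⊇ FOLLOW(C) = {$, b, c, e, h}; in N::=h G S b, S is followed by b with FIRST {b}. Thus FOLLOW(S) = {$, b, c, e, h}.
FOLLOW(N): in S::=c N, the suffix after N is empty, so FOLLOW(N) ⊇ FOLLOW(S) = {$, b, c, e, h}. Thus FOLLOW(N) = {$, b, c, e, h}.
FOLLOW(C): in N::=C c G C (occurrence 1), C is followed by c G C with FIRST {c}; in N::=C c G C (occurrence 2), the suffix after C is empty, so FOLLOW(C) ⊇ FOLLOW(N) = {$, b, c, e, h}; in F::=C c F, C is followed by c F with FIRST {c}. Thus FOLLOW(C) = {$, b, c, e, h}.
FOLLOW(G): in N::=h G S b, G is followed by S b with FIRST {b, c}; in N::=C c G C, G is followed by C with FIRST {epsilon, c, e, h}; in N::=C c G C, the suffix after G is nullable, so FOLLOW(G) ⊇ FOLLOW(N) = {$, b, c, e, h}. Thus FOLLOW(G) = {$, b, c, e, h}.
FOLLOW(F): in C::=F e, F is followed by e with FIRST {e}; in C::=h F F (occurrence 1), F is followed by F with FIRST {epsilon, c, e, h}; in C::=h F F (occurrence 1), the suffix after F is nullable, so FOLLOW(F) ⊇ FOLLOW(C) = {$, b, c, e, h}; in C::=h F F (occurrence 2), the suffix after F is empty, so FOLLOW(F) ⊇ FOLLOW(C) = {$, b, c, e, h}; in C::=S F S, F is followed by S with FIRST {epsilon, c}; in C::=S F S, the suffix after F is nullable, so FOLLOW(F) ⊇ FOLLOW(C) = {$, b, c, e, h}; in G::=b F c, F is followed by c with FIRST {c}; in N::=c F, the suffix after F is empty, so FOLLOW(F) ⊇ FOLLOW(N) = {$, b, c, e, h}; in F::=C c F, the suffix after F is empty (adds nothing new). Thus FOLLOW(F) = {$, b, c, e, h}.

{$, b, c, e, h}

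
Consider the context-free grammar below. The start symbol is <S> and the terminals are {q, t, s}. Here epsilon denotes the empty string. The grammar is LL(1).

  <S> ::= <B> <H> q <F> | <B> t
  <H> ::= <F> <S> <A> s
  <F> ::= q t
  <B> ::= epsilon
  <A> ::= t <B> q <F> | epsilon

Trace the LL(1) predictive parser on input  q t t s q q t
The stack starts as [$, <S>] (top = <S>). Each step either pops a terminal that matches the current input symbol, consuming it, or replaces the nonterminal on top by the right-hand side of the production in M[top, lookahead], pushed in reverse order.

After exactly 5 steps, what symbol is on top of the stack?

     Stack                  Input            Action
  1  $ <S>                  q t t s q q t $  expand <S> ::= <B> <H> q <F>
  2  $ <F> q <H> <B>        q t t s q q t $  expand <B> ::= epsilon
  3  $ <F> q <H>            q t t s q q t $  expand <H> ::= <F> <S> <A> s
  4  $ <F> q s <A> <S> <F>  q t t s q q t $  expand <F> ::= q t
  5  $ <F> q s <A> <S> t q  q t t s q q t $  match q
Stack after step 5: $ <F> q s <A> <S> t (top = t).

t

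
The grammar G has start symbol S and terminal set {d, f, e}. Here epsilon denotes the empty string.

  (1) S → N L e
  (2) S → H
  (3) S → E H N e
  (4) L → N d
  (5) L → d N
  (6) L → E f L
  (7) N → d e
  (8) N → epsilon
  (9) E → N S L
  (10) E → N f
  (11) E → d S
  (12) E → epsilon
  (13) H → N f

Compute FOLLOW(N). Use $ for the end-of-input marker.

{d, e, f}

FIRST(N): from N→d e we get {d}; from N→epsilon we get {epsilon}. So FIRST(N) = {epsilon, d}.
FIRST(H): from H→N f we get {d, f}. So FIRST(H) = {d, f}.
FIRST(S): from S→N L e we get {d, f}; from S→H we get {d, f}; from S→E H N e we get {d, f}. So FIRST(S) = {d, f}.
FIRST(E): from E→N S L we get {d, f}; from E→N f we get {d, f}; from E→d S we get {d}; from E→epsilon we get {epsilon}. So FIRST(E) = {epsilon, d, f}.
FIRST(L): from L→N d we get {d}; from L→d N we get {d}; from L→E f L we get {d, f}. So FIRST(L) = {d, f}.
FOLLOW(S) includes $ since S is the start symbol.
FOLLOW(E): in S→E H N e, E is followed by H N e with FIRST {d, f}; in L→E f L, E is followed by f L with FIRST {f}. Thus FOLLOW(E) = {d, f}.
FOLLOW(S): in E→N S L, S is followed by L with FIRST {d, f}; in E→d S, the suffix after S is empty, so FOLLOW(S) ⊇ FOLLOW(E) = {d, f}. Thus FOLLOW(S) = {$, d, f}.
FOLLOW(L): in S→N L e, L is followed by e with FIRST {e}; in L→E f L, the suffix after L is empty (adds nothing new); in E→N S L, the suffix after L is empty, so FOLLOW(L) ⊇ FOLLOW(E) = {d, f}. Thus FOLLOW(L) = {d, e, f}.
FOLLOW(N): in S→N L e, N is followed by L e with FIRST {d, f}; in S→E H N e, N is followed by e with FIRST {e}; in L→N d, N is followed by d with FIRST {d}; in L→d N, the suffix after N is empty, so FOLLOW(N) ⊇ FOLLOW(L) = {d, e, f}; in E→N S L, N is followed by S L with FIRST {d, f}; in E→N f, N is followed by f with FIRST {f}; in H→N f, N is followed by f with FIRST {f}. Thus FOLLOW(N) = {d, e, f}.
FOLLOW(H): in S→H, the suffix after H is empty, so FOLLOW(H) ⊇ FOLLOW(S) = {$, d, f}; in S→E H N e, H is followed by N e with FIRST {d, e}. Thus FOLLOW(H) = {$, d, e, f}.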